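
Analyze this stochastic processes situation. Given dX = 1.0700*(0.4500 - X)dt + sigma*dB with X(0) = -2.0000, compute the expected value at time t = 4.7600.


E[X(t)] = mu + (X(0) - mu)*exp(-theta*t)
= 0.4500 + (-2.0000 - 0.4500)*exp(-1.0700*4.7600)
= 0.4500 + -2.4500 * 0.0061
= 0.4350

0.4350


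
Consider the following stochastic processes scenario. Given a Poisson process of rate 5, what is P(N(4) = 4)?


P(N(t)=k) = (lambda*t)^k * exp(-lambda*t) / k!
lambda*t = 20
= 20^4 * exp(-20) / 4!
= 160000 * 2.0612e-09 / 24
= 1.3741e-05

1.3741e-05


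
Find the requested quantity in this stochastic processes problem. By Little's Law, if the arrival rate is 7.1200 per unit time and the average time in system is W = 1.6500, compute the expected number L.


Little's Law: L = lambda * W
= 7.1200 * 1.6500
= 11.7480

11.7480


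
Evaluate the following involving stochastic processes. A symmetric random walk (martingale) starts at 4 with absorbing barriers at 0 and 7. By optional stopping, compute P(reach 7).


By optional stopping theorem: E(M at tau) = M(0) = 4
P(hit 7)*7 + P(hit 0)*0 = 4
P(hit 7) = (4 - 0)/(7 - 0) = 4/7 = 0.5714

0.5714


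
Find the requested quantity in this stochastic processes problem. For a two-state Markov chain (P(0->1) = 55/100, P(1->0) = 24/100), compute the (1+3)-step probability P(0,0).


P^4 = P^1 * P^3
Computing via matrix multiplication of the transition matrix.
Entry (0,0) of P^4 = 0.3052

0.3052


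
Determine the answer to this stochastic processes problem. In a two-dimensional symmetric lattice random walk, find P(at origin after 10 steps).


P = C(10,5)^2 / 4^10
= 252^2 / 1048576
= 63504 / 1048576
= 0.0606

0.0606


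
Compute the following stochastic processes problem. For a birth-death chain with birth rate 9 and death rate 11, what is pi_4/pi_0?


For birth-death process, pi_n/pi_0 = (lambda/mu)^n
= (9/11)^4
= 0.4481

0.4481


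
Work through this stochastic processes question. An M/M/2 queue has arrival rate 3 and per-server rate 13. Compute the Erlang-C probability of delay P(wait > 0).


a = lambda/mu = 0.2308
rho = a/c = 0.1154
Erlang-C formula applied:
C(c,a) = 0.0239

0.0239


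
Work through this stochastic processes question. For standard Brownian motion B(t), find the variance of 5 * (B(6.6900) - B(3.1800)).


Var(alpha*(B(t)-B(s))) = alpha^2 * (t-s)
= 5^2 * (6.6900 - 3.1800)
= 25 * 3.5100
= 87.7500

87.7500


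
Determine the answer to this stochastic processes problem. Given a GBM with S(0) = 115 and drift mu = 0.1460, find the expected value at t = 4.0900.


E[S(t)] = S(0) * exp(mu * t)
= 115 * exp(0.1460 * 4.0900)
= 115 * 1.8169
= 208.9452

208.9452


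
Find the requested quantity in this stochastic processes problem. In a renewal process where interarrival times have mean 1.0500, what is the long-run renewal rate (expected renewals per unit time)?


Long-run renewal rate = 1/E(X)
= 1/1.0500
= 0.9524

0.9524


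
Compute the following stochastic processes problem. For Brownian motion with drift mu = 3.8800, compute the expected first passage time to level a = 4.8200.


Expected first passage time = a/mu
= 4.8200/3.8800
= 1.2423

1.2423


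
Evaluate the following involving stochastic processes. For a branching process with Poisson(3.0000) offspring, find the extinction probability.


Since mu = 3.0000 > 1, extinction prob q < 1.
Solve s = exp(mu*(s-1)) iteratively.
q = 0.0595

0.0595


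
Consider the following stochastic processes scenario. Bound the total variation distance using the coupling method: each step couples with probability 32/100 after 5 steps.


TV distance bound <= (1-delta)^n
= (1 - 0.3200)^5
= 0.6800^5
= 0.1454

0.1454


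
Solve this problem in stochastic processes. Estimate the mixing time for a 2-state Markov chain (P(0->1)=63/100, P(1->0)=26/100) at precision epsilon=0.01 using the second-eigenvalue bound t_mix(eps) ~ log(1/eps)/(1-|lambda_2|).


lambda_2 = |1 - p01 - p10| = |1 - 0.6300 - 0.2600| = 0.1100
t_mix ~ log(1/eps)/(1 - |lambda_2|)
= log(100)/(1 - 0.1100) = 4.6052/0.8900
= 5.1743

5.1743


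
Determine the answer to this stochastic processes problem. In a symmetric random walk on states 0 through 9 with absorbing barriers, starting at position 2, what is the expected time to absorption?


For symmetric RW on 0,...,N with absorbing barriers, E(i) = i*(N-i)
E(2) = 2 * 7 = 14

14


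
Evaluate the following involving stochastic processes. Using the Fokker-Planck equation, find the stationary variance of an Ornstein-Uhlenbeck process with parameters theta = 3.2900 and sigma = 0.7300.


Stationary variance = sigma^2 / (2*theta)
= 0.7300^2 / (2*3.2900)
= 0.5329 / 6.5800
= 0.0810

0.0810


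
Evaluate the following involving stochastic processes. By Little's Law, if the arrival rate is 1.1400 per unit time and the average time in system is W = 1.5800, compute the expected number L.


Little's Law: L = lambda * W
= 1.1400 * 1.5800
= 1.8012

1.8012


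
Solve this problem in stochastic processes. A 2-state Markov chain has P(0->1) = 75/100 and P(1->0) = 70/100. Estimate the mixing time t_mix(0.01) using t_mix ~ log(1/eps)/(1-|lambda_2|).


lambda_2 = |1 - p01 - p10| = |1 - 0.7500 - 0.7000| = 0.4500
t_mix ~ log(1/eps)/(1 - |lambda_2|)
= log(100)/(1 - 0.4500) = 4.6052/0.5500
= 8.3730

8.3730


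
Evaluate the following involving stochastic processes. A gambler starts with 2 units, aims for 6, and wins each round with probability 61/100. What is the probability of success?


Gambler's ruin formula:
r = q/p = 0.3900/0.6100 = 0.6393
P(win) = (1 - r^i)/(1 - r^N)
= (1 - 0.6393^2)/(1 - 0.6393^6)
= 0.6346

0.6346


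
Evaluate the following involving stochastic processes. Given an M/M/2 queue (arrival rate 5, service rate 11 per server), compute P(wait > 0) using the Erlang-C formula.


a = lambda/mu = 0.4545
rho = a/c = 0.2273
Erlang-C formula applied:
C(c,a) = 0.0842

0.0842


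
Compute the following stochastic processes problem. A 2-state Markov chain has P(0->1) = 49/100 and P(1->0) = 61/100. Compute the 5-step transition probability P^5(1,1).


Computing P^5 by matrix multiplication.
P = [[0.5100, 0.4900], [0.6100, 0.3900]]
After raising P to the power 5:
P^5(1,1) = 0.4454

0.4454


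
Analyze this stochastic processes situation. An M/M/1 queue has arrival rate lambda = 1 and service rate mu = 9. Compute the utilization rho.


rho = lambda/mu
= 1/9
= 0.1111

0.1111


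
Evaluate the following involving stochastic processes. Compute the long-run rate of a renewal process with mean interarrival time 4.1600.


Long-run renewal rate = 1/E(X)
= 1/4.1600
= 0.2404

0.2404


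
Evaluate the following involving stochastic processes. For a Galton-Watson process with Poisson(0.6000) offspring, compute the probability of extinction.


Since mu = 0.6000 <= 1, extinction probability = 1.

1.0000


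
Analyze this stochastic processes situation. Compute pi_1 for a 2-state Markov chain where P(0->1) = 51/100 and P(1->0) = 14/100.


Stationary distribution: pi_0 = p10/(p01+p10), pi_1 = p01/(p01+p10)
p01 = 0.5100, p10 = 0.1400
pi_1 = 0.7846

0.7846


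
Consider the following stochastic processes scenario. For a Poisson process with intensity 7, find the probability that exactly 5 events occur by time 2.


P(N(t)=k) = (lambda*t)^k * exp(-lambda*t) / k!
lambda*t = 14
= 14^5 * exp(-14) / 5!
= 537824 * 8.3153e-07 / 120
= 0.0037

0.0037


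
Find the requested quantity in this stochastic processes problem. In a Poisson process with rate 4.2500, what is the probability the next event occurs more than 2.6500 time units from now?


P(X > t) = exp(-lambda * t)
= exp(-4.2500 * 2.6500)
= exp(-11.2625) = 1.2846e-05

1.2846e-05


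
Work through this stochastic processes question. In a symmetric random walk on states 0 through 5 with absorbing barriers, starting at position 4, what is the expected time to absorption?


For symmetric RW on 0,...,N with absorbing barriers, E(i) = i*(N-i)
E(4) = 4 * 1 = 4

4


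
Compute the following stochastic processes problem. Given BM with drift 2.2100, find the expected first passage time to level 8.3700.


Expected first passage time = a/mu
= 8.3700/2.2100
= 3.7873

3.7873


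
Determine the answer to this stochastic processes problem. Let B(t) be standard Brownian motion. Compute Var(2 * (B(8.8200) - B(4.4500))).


Var(alpha*(B(t)-B(s))) = alpha^2 * (t-s)
= 2^2 * (8.8200 - 4.4500)
= 4 * 4.3700
= 17.4800

17.4800


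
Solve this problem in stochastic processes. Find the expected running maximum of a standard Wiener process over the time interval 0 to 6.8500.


E(max B(s)) = sqrt(2t/pi)
= sqrt(2*6.8500/pi)
= sqrt(4.3608)
= 2.0883

2.0883


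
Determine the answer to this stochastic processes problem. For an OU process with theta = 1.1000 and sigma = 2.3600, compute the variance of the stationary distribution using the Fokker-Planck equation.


Stationary variance = sigma^2 / (2*theta)
= 2.3600^2 / (2*1.1000)
= 5.5696 / 2.2000
= 2.5316

2.5316


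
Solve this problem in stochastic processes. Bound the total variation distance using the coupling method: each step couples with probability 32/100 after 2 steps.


TV distance bound <= (1-delta)^n
= (1 - 0.3200)^2
= 0.6800^2
= 0.4624

0.4624


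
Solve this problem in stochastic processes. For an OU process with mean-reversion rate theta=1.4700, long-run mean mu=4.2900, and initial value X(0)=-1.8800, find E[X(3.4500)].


E[X(t)] = mu + (X(0) - mu)*exp(-theta*t)
= 4.2900 + (-1.8800 - 4.2900)*exp(-1.4700*3.4500)
= 4.2900 + -6.1700 * 0.0063
= 4.2513

4.2513


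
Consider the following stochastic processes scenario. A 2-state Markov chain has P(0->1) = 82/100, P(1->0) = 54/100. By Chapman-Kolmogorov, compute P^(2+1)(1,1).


P^3 = P^2 * P^1
Computing via matrix multiplication of the transition matrix.
Entry (1,1) of P^3 = 0.5844

0.5844


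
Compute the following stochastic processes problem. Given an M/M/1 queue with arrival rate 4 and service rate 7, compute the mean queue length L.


rho = 4/7 = 0.5714
L = rho/(1-rho)
= 0.5714/0.4286
= 1.3333

1.3333


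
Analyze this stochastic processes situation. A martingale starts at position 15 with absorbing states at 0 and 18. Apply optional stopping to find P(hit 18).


By optional stopping theorem: E(M at tau) = M(0) = 15
P(hit 18)*18 + P(hit 0)*0 = 15
P(hit 18) = (15 - 0)/(18 - 0) = 5/6 = 0.8333

0.8333


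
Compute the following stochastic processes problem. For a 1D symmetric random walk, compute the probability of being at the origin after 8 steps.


P(S(8) = 0) = C(8,4) / 4^4
= 70 / 256
= 0.2734

0.2734


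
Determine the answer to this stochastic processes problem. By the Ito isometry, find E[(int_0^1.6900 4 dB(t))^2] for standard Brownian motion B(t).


By Ito isometry: E[(int f dB)^2] = int f^2 dt
= 4^2 * 1.6900
= 16 * 1.6900 = 27.0400

27.0400


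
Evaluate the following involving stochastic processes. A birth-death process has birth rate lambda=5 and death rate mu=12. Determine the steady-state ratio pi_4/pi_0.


For birth-death process, pi_n/pi_0 = (lambda/mu)^n
= (5/12)^4
= 0.0301

0.0301


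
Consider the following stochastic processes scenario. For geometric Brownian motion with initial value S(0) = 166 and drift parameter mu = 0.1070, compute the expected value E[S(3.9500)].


E[S(t)] = S(0) * exp(mu * t)
= 166 * exp(0.1070 * 3.9500)
= 166 * 1.5260
= 253.3160

253.3160


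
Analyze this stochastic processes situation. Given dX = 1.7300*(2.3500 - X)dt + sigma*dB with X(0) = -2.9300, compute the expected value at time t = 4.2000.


E[X(t)] = mu + (X(0) - mu)*exp(-theta*t)
= 2.3500 + (-2.9300 - 2.3500)*exp(-1.7300*4.2000)
= 2.3500 + -5.2800 * 6.9890e-04
= 2.3463

2.3463


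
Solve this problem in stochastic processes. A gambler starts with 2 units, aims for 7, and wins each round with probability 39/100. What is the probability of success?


Gambler's ruin formula:
r = q/p = 0.6100/0.3900 = 1.5641
P(win) = (1 - r^i)/(1 - r^N)
= (1 - 1.5641^2)/(1 - 1.5641^7)
= 0.0660

0.0660


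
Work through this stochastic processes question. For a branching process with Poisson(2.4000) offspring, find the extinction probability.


Since mu = 2.4000 > 1, extinction prob q < 1.
Solve s = exp(mu*(s-1)) iteratively.
q = 0.1214

0.1214


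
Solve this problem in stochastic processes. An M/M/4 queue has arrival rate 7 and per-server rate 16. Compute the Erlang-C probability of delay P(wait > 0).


a = lambda/mu = 0.4375
rho = a/c = 0.1094
Erlang-C formula applied:
C(c,a) = 0.0011

0.0011


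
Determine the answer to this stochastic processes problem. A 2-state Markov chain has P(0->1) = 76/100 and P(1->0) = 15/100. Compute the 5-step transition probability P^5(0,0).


Computing P^5 by matrix multiplication.
P = [[0.2400, 0.7600], [0.1500, 0.8500]]
After raising P to the power 5:
P^5(0,0) = 0.1648

0.1648


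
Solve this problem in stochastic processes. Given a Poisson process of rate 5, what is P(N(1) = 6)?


P(N(t)=k) = (lambda*t)^k * exp(-lambda*t) / k!
lambda*t = 5
= 5^6 * exp(-5) / 6!
= 15625 * 0.0067 / 720
= 0.1462

0.1462


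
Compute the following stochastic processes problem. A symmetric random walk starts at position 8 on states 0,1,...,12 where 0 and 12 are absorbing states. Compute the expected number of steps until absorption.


For symmetric RW on 0,...,N with absorbing barriers, E(i) = i*(N-i)
E(8) = 8 * 4 = 32

32


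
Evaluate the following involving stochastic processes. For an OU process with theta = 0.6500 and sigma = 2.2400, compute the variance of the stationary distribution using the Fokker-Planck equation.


Stationary variance = sigma^2 / (2*theta)
= 2.2400^2 / (2*0.6500)
= 5.0176 / 1.3000
= 3.8597

3.8597


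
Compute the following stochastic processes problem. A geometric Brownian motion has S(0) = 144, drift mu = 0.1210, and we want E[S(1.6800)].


E[S(t)] = S(0) * exp(mu * t)
= 144 * exp(0.1210 * 1.6800)
= 144 * 1.2254
= 176.4598

176.4598


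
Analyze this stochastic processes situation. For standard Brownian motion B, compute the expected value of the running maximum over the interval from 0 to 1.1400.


E(max B(s)) = sqrt(2t/pi)
= sqrt(2*1.1400/pi)
= sqrt(0.7257)
= 0.8519

0.8519


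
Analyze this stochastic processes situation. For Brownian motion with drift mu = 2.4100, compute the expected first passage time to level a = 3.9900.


Expected first passage time = a/mu
= 3.9900/2.4100
= 1.6556

1.6556


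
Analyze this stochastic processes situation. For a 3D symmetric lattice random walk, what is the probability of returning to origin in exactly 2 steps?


P(return in 2 steps) = P(reverse first step) = 1/(2d)
= 1/6
= 0.1667

0.1667


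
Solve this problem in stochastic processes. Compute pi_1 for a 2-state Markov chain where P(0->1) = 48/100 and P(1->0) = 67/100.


Stationary distribution: pi_0 = p10/(p01+p10), pi_1 = p01/(p01+p10)
p01 = 0.4800, p10 = 0.6700
pi_1 = 0.4174

0.4174


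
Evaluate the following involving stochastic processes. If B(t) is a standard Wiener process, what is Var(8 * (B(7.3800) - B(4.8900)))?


Var(alpha*(B(t)-B(s))) = alpha^2 * (t-s)
= 8^2 * (7.3800 - 4.8900)
= 64 * 2.4900
= 159.3600

159.3600


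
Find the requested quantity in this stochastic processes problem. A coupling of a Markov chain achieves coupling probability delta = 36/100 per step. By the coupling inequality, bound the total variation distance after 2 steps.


TV distance bound <= (1-delta)^n
= (1 - 0.3600)^2
= 0.6400^2
= 0.4096

0.4096


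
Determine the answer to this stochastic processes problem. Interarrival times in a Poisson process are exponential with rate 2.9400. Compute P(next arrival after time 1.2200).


P(X > t) = exp(-lambda * t)
= exp(-2.9400 * 1.2200)
= exp(-3.5868) = 0.0277

0.0277


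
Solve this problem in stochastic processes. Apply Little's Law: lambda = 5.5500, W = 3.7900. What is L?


Little's Law: L = lambda * W
= 5.5500 * 3.7900
= 21.0345

21.0345


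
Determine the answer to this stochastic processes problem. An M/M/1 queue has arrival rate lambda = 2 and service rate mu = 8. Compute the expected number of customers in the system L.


rho = 2/8 = 0.2500
L = rho/(1-rho)
= 0.2500/0.7500
= 0.3333

0.3333


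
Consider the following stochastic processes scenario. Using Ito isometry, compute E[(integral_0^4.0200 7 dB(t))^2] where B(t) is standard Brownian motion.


By Ito isometry: E[(int f dB)^2] = int f^2 dt
= 7^2 * 4.0200
= 49 * 4.0200 = 196.9800

196.9800


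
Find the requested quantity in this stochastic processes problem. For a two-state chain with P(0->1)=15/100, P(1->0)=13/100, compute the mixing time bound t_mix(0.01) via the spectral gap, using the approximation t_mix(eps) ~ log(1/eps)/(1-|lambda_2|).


lambda_2 = |1 - p01 - p10| = |1 - 0.1500 - 0.1300| = 0.7200
t_mix ~ log(1/eps)/(1 - |lambda_2|)
= log(100)/(1 - 0.7200) = 4.6052/0.2800
= 16.4470

16.4470


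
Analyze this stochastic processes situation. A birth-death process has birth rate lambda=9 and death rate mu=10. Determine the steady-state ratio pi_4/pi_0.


For birth-death process, pi_n/pi_0 = (lambda/mu)^n
= (9/10)^4
= 0.6561

0.6561


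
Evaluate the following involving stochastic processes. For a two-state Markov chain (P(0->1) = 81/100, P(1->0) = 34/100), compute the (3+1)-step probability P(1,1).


P^4 = P^3 * P^1
Computing via matrix multiplication of the transition matrix.
Entry (1,1) of P^4 = 0.7045

0.7045


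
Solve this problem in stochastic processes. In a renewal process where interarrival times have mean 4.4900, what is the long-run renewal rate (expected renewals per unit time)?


Long-run renewal rate = 1/E(X)
= 1/4.4900
= 0.2227

0.2227


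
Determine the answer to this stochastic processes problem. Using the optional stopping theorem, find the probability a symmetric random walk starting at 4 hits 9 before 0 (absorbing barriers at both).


By optional stopping theorem: E(M at tau) = M(0) = 4
P(hit 9)*9 + P(hit 0)*0 = 4
P(hit 9) = (4 - 0)/(9 - 0) = 4/9 = 0.4444

0.4444


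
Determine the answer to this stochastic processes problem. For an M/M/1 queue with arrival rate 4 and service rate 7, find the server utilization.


rho = lambda/mu
= 4/7
= 0.5714

0.5714


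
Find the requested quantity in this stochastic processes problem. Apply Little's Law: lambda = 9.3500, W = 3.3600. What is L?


Little's Law: L = lambda * W
= 9.3500 * 3.3600
= 31.4160

31.4160


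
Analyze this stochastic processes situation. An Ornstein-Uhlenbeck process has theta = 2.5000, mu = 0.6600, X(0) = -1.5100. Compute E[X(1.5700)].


E[X(t)] = mu + (X(0) - mu)*exp(-theta*t)
= 0.6600 + (-1.5100 - 0.6600)*exp(-2.5000*1.5700)
= 0.6600 + -2.1700 * 0.0197
= 0.6172

0.6172


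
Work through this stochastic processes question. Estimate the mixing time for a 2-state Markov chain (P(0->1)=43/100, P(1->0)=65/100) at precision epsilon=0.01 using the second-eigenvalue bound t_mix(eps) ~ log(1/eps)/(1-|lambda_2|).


lambda_2 = |1 - p01 - p10| = |1 - 0.4300 - 0.6500| = 0.0800
t_mix ~ log(1/eps)/(1 - |lambda_2|)
= log(100)/(1 - 0.0800) = 4.6052/0.9200
= 5.0056

5.0056


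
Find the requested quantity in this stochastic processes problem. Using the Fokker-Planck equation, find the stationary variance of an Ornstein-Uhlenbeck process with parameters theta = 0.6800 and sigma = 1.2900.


Stationary variance = sigma^2 / (2*theta)
= 1.2900^2 / (2*0.6800)
= 1.6641 / 1.3600
= 1.2236

1.2236


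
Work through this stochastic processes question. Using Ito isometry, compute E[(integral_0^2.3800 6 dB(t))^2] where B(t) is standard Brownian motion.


By Ito isometry: E[(int f dB)^2] = int f^2 dt
= 6^2 * 2.3800
= 36 * 2.3800 = 85.6800

85.6800


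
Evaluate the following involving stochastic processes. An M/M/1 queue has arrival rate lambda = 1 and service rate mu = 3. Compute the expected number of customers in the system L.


rho = 1/3 = 0.3333
L = rho/(1-rho)
= 0.3333/0.6667
= 0.5000

0.5000


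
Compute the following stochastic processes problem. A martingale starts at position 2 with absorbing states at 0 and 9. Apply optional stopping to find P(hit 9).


By optional stopping theorem: E(M at tau) = M(0) = 2
P(hit 9)*9 + P(hit 0)*0 = 2
P(hit 9) = (2 - 0)/(9 - 0) = 2/9 = 0.2222

0.2222


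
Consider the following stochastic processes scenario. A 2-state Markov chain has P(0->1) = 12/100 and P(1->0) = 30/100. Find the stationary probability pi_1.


Stationary distribution: pi_0 = p10/(p01+p10), pi_1 = p01/(p01+p10)
p01 = 0.1200, p10 = 0.3000
pi_1 = 0.2857

0.2857


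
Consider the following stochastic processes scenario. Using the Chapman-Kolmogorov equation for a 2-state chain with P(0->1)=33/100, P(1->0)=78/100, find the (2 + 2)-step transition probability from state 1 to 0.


P^4 = P^2 * P^2
Computing via matrix multiplication of the transition matrix.
Entry (1,0) of P^4 = 0.7026

0.7026


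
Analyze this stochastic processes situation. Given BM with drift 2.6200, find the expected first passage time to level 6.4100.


Expected first passage time = a/mu
= 6.4100/2.6200
= 2.4466

2.4466


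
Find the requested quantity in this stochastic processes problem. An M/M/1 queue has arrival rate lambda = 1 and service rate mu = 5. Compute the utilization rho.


rho = lambda/mu
= 1/5
= 0.2000

0.2000


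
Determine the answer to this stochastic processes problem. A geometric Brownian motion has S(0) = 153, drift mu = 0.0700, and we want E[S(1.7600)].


E[S(t)] = S(0) * exp(mu * t)
= 153 * exp(0.0700 * 1.7600)
= 153 * 1.1311
= 173.0599

173.0599


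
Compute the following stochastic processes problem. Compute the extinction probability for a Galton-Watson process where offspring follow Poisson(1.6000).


Since mu = 1.6000 > 1, extinction prob q < 1.
Solve s = exp(mu*(s-1)) iteratively.
q = 0.3580

0.3580


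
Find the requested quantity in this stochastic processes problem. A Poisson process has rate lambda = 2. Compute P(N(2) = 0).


P(N(t)=k) = (lambda*t)^k * exp(-lambda*t) / k!
lambda*t = 4
= 4^0 * exp(-4) / 0!
= 1 * 0.0183 / 1
= 0.0183

0.0183


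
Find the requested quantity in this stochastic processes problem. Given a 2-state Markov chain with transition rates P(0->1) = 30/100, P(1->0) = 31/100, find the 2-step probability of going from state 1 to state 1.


Computing P^2 by matrix multiplication.
P = [[0.7000, 0.3000], [0.3100, 0.6900]]
After raising P to the power 2:
P^2(1,1) = 0.5691

0.5691


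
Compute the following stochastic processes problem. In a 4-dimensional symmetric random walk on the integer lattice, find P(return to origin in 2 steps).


P(return in 2 steps) = P(reverse first step) = 1/(2d)
= 1/8
= 0.1250

0.1250


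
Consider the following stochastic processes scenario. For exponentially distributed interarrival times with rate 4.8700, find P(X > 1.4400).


P(X > t) = exp(-lambda * t)
= exp(-4.8700 * 1.4400)
= exp(-7.0128) = 9.0028e-04

9.0028e-04


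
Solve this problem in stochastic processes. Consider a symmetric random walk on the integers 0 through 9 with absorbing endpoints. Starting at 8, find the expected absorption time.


For symmetric RW on 0,...,N with absorbing barriers, E(i) = i*(N-i)
E(8) = 8 * 1 = 8

8


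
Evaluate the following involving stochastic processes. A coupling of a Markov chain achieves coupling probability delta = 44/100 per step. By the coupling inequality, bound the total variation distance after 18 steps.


TV distance bound <= (1-delta)^n
= (1 - 0.4400)^18
= 0.5600^18
= 2.9335e-05

2.9335e-05


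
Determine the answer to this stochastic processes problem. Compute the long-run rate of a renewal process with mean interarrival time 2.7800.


Long-run renewal rate = 1/E(X)
= 1/2.7800
= 0.3597

0.3597


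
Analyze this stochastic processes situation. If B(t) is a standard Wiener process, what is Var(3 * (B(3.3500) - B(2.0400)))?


Var(alpha*(B(t)-B(s))) = alpha^2 * (t-s)
= 3^2 * (3.3500 - 2.0400)
= 9 * 1.3100
= 11.7900

11.7900


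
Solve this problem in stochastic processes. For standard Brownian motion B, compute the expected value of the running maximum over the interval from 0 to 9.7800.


E(max B(s)) = sqrt(2t/pi)
= sqrt(2*9.7800/pi)
= sqrt(6.2261)
= 2.4952

2.4952


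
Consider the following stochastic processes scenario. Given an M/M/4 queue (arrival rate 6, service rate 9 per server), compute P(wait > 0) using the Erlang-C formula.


a = lambda/mu = 0.6667
rho = a/c = 0.1667
Erlang-C formula applied:
C(c,a) = 0.0051

0.0051


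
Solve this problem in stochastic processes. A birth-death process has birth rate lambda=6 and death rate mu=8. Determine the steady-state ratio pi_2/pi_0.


For birth-death process, pi_n/pi_0 = (lambda/mu)^n
= (6/8)^2
= 0.5625

0.5625


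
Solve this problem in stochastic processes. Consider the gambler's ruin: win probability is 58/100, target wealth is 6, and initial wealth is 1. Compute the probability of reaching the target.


Gambler's ruin formula:
r = q/p = 0.4200/0.5800 = 0.7241
P(win) = (1 - r^i)/(1 - r^N)
= (1 - 0.7241^1)/(1 - 0.7241^6)
= 0.3223

0.3223


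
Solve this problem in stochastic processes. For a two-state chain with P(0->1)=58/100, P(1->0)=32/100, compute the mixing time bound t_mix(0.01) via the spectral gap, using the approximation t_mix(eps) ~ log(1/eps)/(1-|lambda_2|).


lambda_2 = |1 - p01 - p10| = |1 - 0.5800 - 0.3200| = 0.1000
t_mix ~ log(1/eps)/(1 - |lambda_2|)
= log(100)/(1 - 0.1000) = 4.6052/0.9000
= 5.1169

5.1169


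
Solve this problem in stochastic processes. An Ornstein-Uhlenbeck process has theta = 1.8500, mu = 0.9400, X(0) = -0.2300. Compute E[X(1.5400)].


E[X(t)] = mu + (X(0) - mu)*exp(-theta*t)
= 0.9400 + (-0.2300 - 0.9400)*exp(-1.8500*1.5400)
= 0.9400 + -1.1700 * 0.0579
= 0.8723

0.8723


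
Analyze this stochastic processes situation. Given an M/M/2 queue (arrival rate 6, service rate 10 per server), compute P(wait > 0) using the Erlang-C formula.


a = lambda/mu = 0.6000
rho = a/c = 0.3000
Erlang-C formula applied:
C(c,a) = 0.1385

0.1385


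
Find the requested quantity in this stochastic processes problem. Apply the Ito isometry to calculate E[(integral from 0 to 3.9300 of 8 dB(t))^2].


By Ito isometry: E[(int f dB)^2] = int f^2 dt
= 8^2 * 3.9300
= 64 * 3.9300 = 251.5200

251.5200


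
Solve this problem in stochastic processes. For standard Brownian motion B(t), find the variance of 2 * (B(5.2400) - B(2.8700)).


Var(alpha*(B(t)-B(s))) = alpha^2 * (t-s)
= 2^2 * (5.2400 - 2.8700)
= 4 * 2.3700
= 9.4800

9.4800


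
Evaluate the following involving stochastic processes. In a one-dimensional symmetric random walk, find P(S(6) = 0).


P(S(6) = 0) = C(6,3) / 4^3
= 20 / 64
= 0.3125

0.3125


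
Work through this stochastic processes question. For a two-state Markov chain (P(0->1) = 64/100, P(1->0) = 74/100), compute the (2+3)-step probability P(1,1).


P^5 = P^2 * P^3
Computing via matrix multiplication of the transition matrix.
Entry (1,1) of P^5 = 0.4595

0.4595


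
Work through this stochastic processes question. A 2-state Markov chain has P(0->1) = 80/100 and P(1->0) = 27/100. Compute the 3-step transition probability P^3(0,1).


Computing P^3 by matrix multiplication.
P = [[0.2000, 0.8000], [0.2700, 0.7300]]
After raising P to the power 3:
P^3(0,1) = 0.7479

0.7479


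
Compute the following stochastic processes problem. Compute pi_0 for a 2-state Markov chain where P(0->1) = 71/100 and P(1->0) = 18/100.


Stationary distribution: pi_0 = p10/(p01+p10), pi_1 = p01/(p01+p10)
p01 = 0.7100, p10 = 0.1800
pi_0 = 0.2022

0.2022


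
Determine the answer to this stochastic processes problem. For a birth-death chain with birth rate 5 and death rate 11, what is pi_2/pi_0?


For birth-death process, pi_n/pi_0 = (lambda/mu)^n
= (5/11)^2
= 0.2066

0.2066


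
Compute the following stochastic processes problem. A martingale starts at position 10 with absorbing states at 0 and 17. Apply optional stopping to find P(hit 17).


By optional stopping theorem: E(M at tau) = M(0) = 10
P(hit 17)*17 + P(hit 0)*0 = 10
P(hit 17) = (10 - 0)/(17 - 0) = 10/17 = 0.5882

0.5882


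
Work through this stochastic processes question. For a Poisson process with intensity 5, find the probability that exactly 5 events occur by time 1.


P(N(t)=k) = (lambda*t)^k * exp(-lambda*t) / k!
lambda*t = 5
= 5^5 * exp(-5) / 5!
= 3125 * 0.0067 / 120
= 0.1755

0.1755


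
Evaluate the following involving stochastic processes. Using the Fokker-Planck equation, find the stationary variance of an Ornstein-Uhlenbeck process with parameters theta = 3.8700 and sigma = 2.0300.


Stationary variance = sigma^2 / (2*theta)
= 2.0300^2 / (2*3.8700)
= 4.1209 / 7.7400
= 0.5324

0.5324


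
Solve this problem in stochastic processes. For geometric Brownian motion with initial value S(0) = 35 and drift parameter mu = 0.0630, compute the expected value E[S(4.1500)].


E[S(t)] = S(0) * exp(mu * t)
= 35 * exp(0.0630 * 4.1500)
= 35 * 1.2988
= 45.4584

45.4584


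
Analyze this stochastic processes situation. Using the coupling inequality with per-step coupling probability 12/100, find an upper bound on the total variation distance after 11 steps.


TV distance bound <= (1-delta)^n
= (1 - 0.1200)^11
= 0.8800^11
= 0.2451

0.2451


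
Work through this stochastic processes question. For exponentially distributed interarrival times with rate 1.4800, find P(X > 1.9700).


P(X > t) = exp(-lambda * t)
= exp(-1.4800 * 1.9700)
= exp(-2.9156) = 0.0542

0.0542


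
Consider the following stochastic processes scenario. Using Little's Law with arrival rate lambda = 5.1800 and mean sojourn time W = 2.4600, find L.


Little's Law: L = lambda * W
= 5.1800 * 2.4600
= 12.7428

12.7428


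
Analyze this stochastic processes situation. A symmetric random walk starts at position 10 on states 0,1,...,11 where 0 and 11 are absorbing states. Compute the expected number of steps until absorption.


For symmetric RW on 0,...,N with absorbing barriers, E(i) = i*(N-i)
E(10) = 10 * 1 = 10

10


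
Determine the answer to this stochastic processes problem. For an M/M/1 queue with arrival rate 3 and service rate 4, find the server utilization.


rho = lambda/mu
= 3/4
= 0.7500

0.7500


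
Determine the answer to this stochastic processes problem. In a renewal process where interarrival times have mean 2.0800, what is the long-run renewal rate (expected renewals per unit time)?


Long-run renewal rate = 1/E(X)
= 1/2.0800
= 0.4808

0.4808


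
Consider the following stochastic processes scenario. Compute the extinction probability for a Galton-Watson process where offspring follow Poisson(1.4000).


Since mu = 1.4000 > 1, extinction prob q < 1.
Solve s = exp(mu*(s-1)) iteratively.
q = 0.4890

0.4890


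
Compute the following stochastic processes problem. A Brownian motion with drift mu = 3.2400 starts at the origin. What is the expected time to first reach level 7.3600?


Expected first passage time = a/mu
= 7.3600/3.2400
= 2.2716

2.2716


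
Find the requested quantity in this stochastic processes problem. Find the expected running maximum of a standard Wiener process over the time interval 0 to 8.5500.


E(max B(s)) = sqrt(2t/pi)
= sqrt(2*8.5500/pi)
= sqrt(5.4431)
= 2.3330

2.3330


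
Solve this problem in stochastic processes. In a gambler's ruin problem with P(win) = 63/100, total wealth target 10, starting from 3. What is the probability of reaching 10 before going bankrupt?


Gambler's ruin formula:
r = q/p = 0.3700/0.6300 = 0.5873
P(win) = (1 - r^i)/(1 - r^N)
= (1 - 0.5873^3)/(1 - 0.5873^10)
= 0.8013

0.8013


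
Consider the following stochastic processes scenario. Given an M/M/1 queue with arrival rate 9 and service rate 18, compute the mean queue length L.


rho = 9/18 = 0.5000
L = rho/(1-rho)
= 0.5000/0.5000
= 1.0000

1.0000


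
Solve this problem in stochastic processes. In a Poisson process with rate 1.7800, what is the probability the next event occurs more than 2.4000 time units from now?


P(X > t) = exp(-lambda * t)
= exp(-1.7800 * 2.4000)
= exp(-4.2720) = 0.0140

0.0140


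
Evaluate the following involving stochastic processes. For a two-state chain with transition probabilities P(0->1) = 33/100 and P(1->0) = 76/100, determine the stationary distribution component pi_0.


Stationary distribution: pi_0 = p10/(p01+p10), pi_1 = p01/(p01+p10)
p01 = 0.3300, p10 = 0.7600
pi_0 = 0.6972

0.6972


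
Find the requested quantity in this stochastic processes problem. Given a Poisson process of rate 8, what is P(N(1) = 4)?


P(N(t)=k) = (lambda*t)^k * exp(-lambda*t) / k!
lambda*t = 8
= 8^4 * exp(-8) / 4!
= 4096 * 3.3546e-04 / 24
= 0.0573

0.0573


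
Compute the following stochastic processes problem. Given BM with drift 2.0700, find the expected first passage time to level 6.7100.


Expected first passage time = a/mu
= 6.7100/2.0700
= 3.2415

3.2415


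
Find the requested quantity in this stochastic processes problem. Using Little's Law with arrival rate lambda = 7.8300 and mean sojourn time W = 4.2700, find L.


Little's Law: L = lambda * W
= 7.8300 * 4.2700
= 33.4341

33.4341


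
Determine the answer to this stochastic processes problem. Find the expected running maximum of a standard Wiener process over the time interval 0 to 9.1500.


E(max B(s)) = sqrt(2t/pi)
= sqrt(2*9.1500/pi)
= sqrt(5.8251)
= 2.4135

2.4135


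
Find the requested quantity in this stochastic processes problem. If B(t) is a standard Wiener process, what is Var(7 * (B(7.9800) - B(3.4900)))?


Var(alpha*(B(t)-B(s))) = alpha^2 * (t-s)
= 7^2 * (7.9800 - 3.4900)
= 49 * 4.4900
= 220.0100

220.0100


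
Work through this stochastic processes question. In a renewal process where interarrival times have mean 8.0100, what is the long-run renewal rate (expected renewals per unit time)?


Long-run renewal rate = 1/E(X)
= 1/8.0100
= 0.1248

0.1248


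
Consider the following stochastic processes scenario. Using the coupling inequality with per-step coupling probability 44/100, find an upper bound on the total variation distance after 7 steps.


TV distance bound <= (1-delta)^n
= (1 - 0.4400)^7
= 0.5600^7
= 0.0173

0.0173


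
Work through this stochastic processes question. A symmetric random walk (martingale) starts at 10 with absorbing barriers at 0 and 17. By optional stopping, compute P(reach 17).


By optional stopping theorem: E(M at tau) = M(0) = 10
P(hit 17)*17 + P(hit 0)*0 = 10
P(hit 17) = (10 - 0)/(17 - 0) = 10/17 = 0.5882

0.5882


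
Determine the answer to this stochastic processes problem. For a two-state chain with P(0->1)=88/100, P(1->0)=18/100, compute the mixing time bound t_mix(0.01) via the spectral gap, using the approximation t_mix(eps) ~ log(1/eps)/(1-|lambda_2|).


lambda_2 = |1 - p01 - p10| = |1 - 0.8800 - 0.1800| = 0.0600
t_mix ~ log(1/eps)/(1 - |lambda_2|)
= log(100)/(1 - 0.0600) = 4.6052/0.9400
= 4.8991

4.8991


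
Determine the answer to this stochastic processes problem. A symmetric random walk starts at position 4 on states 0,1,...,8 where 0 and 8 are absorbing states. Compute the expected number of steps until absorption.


For symmetric RW on 0,...,N with absorbing barriers, E(i) = i*(N-i)
E(4) = 4 * 4 = 16

16


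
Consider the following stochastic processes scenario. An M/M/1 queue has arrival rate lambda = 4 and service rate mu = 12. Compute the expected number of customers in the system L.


rho = 4/12 = 0.3333
L = rho/(1-rho)
= 0.3333/0.6667
= 0.5000

0.5000


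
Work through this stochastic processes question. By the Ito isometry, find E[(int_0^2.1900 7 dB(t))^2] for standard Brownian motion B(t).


By Ito isometry: E[(int f dB)^2] = int f^2 dt
= 7^2 * 2.1900
= 49 * 2.1900 = 107.3100

107.3100


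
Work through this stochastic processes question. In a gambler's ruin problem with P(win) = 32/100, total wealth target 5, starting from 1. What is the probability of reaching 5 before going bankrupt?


Gambler's ruin formula:
r = q/p = 0.6800/0.3200 = 2.1250
P(win) = (1 - r^i)/(1 - r^N)
= (1 - 2.1250^1)/(1 - 2.1250^5)
= 0.0266

0.0266


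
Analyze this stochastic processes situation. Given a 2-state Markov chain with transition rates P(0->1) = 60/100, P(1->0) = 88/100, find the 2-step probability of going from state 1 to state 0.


Computing P^2 by matrix multiplication.
P = [[0.4000, 0.6000], [0.8800, 0.1200]]
After raising P to the power 2:
P^2(1,0) = 0.4576

0.4576


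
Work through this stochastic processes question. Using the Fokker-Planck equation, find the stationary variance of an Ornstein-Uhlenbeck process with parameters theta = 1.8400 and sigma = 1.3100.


Stationary variance = sigma^2 / (2*theta)
= 1.3100^2 / (2*1.8400)
= 1.7161 / 3.6800
= 0.4663

0.4663


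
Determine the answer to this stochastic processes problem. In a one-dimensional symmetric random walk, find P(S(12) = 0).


P(S(12) = 0) = C(12,6) / 4^6
= 924 / 4096
= 0.2256

0.2256


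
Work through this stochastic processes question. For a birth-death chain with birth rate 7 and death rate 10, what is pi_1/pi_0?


For birth-death process, pi_n/pi_0 = (lambda/mu)^n
= (7/10)^1
= 0.7000

0.7000


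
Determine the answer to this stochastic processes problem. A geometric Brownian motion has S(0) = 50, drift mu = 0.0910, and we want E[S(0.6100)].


E[S(t)] = S(0) * exp(mu * t)
= 50 * exp(0.0910 * 0.6100)
= 50 * 1.0571
= 52.8540

52.8540


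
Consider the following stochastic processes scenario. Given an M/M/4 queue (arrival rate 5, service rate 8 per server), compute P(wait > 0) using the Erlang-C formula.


a = lambda/mu = 0.6250
rho = a/c = 0.1562
Erlang-C formula applied:
C(c,a) = 0.0040

0.0040


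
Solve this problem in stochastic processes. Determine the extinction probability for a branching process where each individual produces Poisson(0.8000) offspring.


Since mu = 0.8000 <= 1, extinction probability = 1.

1.0000


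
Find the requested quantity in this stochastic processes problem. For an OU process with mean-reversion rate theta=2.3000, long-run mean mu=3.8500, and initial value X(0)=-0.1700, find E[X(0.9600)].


E[X(t)] = mu + (X(0) - mu)*exp(-theta*t)
= 3.8500 + (-0.1700 - 3.8500)*exp(-2.3000*0.9600)
= 3.8500 + -4.0200 * 0.1099
= 3.4081

3.4081


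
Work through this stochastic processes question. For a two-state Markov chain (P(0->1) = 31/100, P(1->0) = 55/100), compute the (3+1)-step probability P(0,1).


P^4 = P^3 * P^1
Computing via matrix multiplication of the transition matrix.
Entry (0,1) of P^4 = 0.3603

0.3603


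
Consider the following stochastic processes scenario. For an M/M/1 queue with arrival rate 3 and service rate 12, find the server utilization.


rho = lambda/mu
= 3/12
= 0.2500

0.2500


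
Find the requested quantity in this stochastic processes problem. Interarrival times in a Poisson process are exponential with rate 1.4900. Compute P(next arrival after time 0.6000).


P(X > t) = exp(-lambda * t)
= exp(-1.4900 * 0.6000)
= exp(-0.8940) = 0.4090

0.4090


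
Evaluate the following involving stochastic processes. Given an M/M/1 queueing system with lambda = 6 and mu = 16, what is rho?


rho = lambda/mu
= 6/16
= 0.3750

0.3750


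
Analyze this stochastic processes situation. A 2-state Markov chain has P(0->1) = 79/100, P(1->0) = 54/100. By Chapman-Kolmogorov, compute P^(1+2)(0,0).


P^3 = P^1 * P^2
Computing via matrix multiplication of the transition matrix.
Entry (0,0) of P^3 = 0.3847

0.3847


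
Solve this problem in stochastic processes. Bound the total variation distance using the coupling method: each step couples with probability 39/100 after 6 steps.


TV distance bound <= (1-delta)^n
= (1 - 0.3900)^6
= 0.6100^6
= 0.0515

0.0515
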